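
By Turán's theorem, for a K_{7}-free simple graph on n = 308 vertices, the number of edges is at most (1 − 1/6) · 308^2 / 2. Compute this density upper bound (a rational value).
Turán density bound = (5/6) · 308^2/2 = 118580/3 ≈ 39526.6667

Turán's theorem: ex(n, K_{r+1}) is achieved by the complete r-partite Turán graph T(n, r) with parts as balanced as possible, and is at most (1 − 1/r) · n^2/2. For r = 6, n = 308: the density bound is (5/6) · 94864/2 = 118580/3 ≈ 39526.6667. The integer-valued extremum is e(T(308, 6)) = 39526, which is strictly less than the density bound 118580/3 since 6 ∤ 308 (the parts of T(308, 6) cannot all be equal).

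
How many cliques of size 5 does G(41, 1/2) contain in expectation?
E[# K_5] = C(41, 5) · (1/2)^C(5, 2) = 749398 / 2^10 = 374699/512 ≈ 731.833984

For each 5-subset S of vertices (there are C(41, 5) = 749398 such S), let X_S = 1 if S induces a K_5 (all C(5, 2) = 10 edges present). Then P(X_S = 1) = (1/2)^10 = 1/1024. By linearity of expectation, E[# K_5] = C(41, 5) · (1/2)^10 = 749398 / 1024 = 374699/512 ≈ 731.833984.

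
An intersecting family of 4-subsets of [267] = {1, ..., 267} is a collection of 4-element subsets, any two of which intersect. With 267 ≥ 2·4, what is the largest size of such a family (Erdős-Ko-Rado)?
max |F| = C(266, 3) = 3101560

The Erdős-Ko-Rado theorem states: for n ≥ 2k, an intersecting family of k-subsets of an n-element set has size at most C(n − 1, k − 1), with equality for 'star' families {A ⊆ [n] : |A| = k, i ∈ A} (fix an element i). For n = 267, k = 4: C(266, 3) = 3101560.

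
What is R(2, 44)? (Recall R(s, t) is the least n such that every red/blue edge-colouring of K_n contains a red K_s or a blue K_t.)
R(2, 44) = 44

R(2, k) = k for all k ≥ 2: in a 2-colouring of K_k, either some edge is red (a red K_2) or all edges are blue (a blue K_k). And K_{43} coloured all-blue has no blue K_44, so R(2, 44) > 43. Hence R(2, 44) = 44.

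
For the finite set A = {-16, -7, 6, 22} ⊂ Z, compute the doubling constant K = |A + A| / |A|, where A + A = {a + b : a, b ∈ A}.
K = |A + A| / |A| = 10/4 = 5/2

Enumerate A + A = {a + b : a, b ∈ A}. With |A| = 4, there are |A|^2 = 16 ordered sum pairs; collecting distinct values, A + A = {-32, -23, -14, -10, -1, 6, 12, 15, 28, 44}, so |A + A| = 10. Thus K = 10/4 = 5/2. For comparison, the minimum possible |A + A| over all 4-element sets is 2·4 − 1 = 7 (so min K = 7/4), attained only by arithmetic progressions.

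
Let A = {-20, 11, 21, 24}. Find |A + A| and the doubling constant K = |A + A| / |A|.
K = |A + A| / |A| = 10/4 = 5/2

Enumerate A + A = {a + b : a, b ∈ A}. With |A| = 4, there are |A|^2 = 16 ordered sum pairs; collecting distinct values, A + A = {-40, -9, 1, 4, 22, 32, 35, 42, 45, 48}, so |A + A| = 10. Thus K = 10/4 = 5/2. For comparison, the minimum possible |A + A| over all 4-element sets is 2·4 − 1 = 7 (so min K = 7/4), attained only by arithmetic progressions.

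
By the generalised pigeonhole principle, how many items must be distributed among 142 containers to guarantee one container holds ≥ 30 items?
n = (30 − 1)·142 + 1 = 4119

By the generalised pigeonhole principle, to guarantee some box contains ≥ r objects we need more than (r − 1) · k objects total. Threshold: n = (r − 1) · k + 1. With r = 30 and k = 142: n = 29 · 142 + 1 = 4118 + 1 = 4119. For n = 4118 = 29 · 142, we can put exactly 29 objects in every box, avoiding 30 in any single one — so 4119 is tight.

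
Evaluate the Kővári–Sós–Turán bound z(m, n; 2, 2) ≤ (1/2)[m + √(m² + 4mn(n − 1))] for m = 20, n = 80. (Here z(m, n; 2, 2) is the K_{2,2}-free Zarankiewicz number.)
z(20, 80; 2, 2) ≤ (1/2)[20 + √(20² + 4·20·80·79)] = (1/2)[20 + √506000] = 365.6684

Kővári–Sós–Turán: let r_1, ..., r_20 be the row sums and z = Σ r_i the total number of 1s. Each pair of columns can share at most one row with both entries 1 (else a 2×2 all-ones block appears), so Σ_i C(r_i, 2) ≤ C(80, 2) = 3160. By convexity Σ_i C(r_i, 2) ≥ 20·C(z/20, 2) = z(z − 20)/(2·20), giving z² − 20z − 20·80·79 ≤ 0 and hence z ≤ (1/2)[20 + √(400 + 4·126400)] = (1/2)[20 + √506000] ≈ (1/2)(20 + 711.3368) = 365.6684.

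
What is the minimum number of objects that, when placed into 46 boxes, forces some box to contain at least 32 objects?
n = (32 − 1)·46 + 1 = 1427

By the generalised pigeonhole principle, to guarantee some box contains ≥ r objects we need more than (r − 1) · k objects total. Threshold: n = (r − 1) · k + 1. With r = 32 and k = 46: n = 31 · 46 + 1 = 1426 + 1 = 1427. For n = 1426 = 31 · 46, we can put exactly 31 objects in every box, avoiding 32 in any single one — so 1427 is tight.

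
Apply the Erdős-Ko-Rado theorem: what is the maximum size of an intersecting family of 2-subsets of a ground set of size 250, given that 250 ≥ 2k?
max |F| = C(249, 1) = 249

Erdős-Ko-Rado (1961): when n ≥ 2k, max |F| = C(n−1, k−1). The bound is attained by the star {A : i ∈ A} for any fixed i ∈ [n]. Here C(250−1, 2−1) = C(249, 1) = 249.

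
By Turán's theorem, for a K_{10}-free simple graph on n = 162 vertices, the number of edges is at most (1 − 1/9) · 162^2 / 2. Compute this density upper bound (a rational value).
Turán density bound = (8/9) · 162^2/2 = 11664

Turán's theorem: ex(n, K_{r+1}) is achieved by the complete r-partite Turán graph T(n, r) with parts as balanced as possible, and is at most (1 − 1/r) · n^2/2. For r = 9, n = 162: the density bound is (8/9) · 26244/2 = 11664. Since 9 ∣ 162, the Turán graph T(162, 9) has parts of equal size 18, and its edge count e(T(162, 9)) = 11664 attains the density bound exactly.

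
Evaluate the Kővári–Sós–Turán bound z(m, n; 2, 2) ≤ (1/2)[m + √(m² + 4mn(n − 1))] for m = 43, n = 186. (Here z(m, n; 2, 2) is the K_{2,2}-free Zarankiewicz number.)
z(43, 186; 2, 2) ≤ (1/2)[43 + √(43² + 4·43·186·185)] = (1/2)[43 + √5920369] = 1238.0904

Kővári–Sós–Turán: let r_1, ..., r_43 be the row sums and z = Σ r_i the total number of 1s. Each pair of columns can share at most one row with both entries 1 (else a 2×2 all-ones block appears), so Σ_i C(r_i, 2) ≤ C(186, 2) = 17205. By convexity Σ_i C(r_i, 2) ≥ 43·C(z/43, 2) = z(z − 43)/(2·43), giving z² − 43z − 43·186·185 ≤ 0 and hence z ≤ (1/2)[43 + √(1849 + 4·1479630)] = (1/2)[43 + √5920369] ≈ (1/2)(43 + 2433.1808) = 1238.0904.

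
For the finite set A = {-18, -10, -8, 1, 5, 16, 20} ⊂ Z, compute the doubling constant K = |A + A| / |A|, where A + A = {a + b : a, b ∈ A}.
K = |A + A| / |A| = 24/7

Enumerate A + A = {a + b : a, b ∈ A}. With |A| = 7, there are |A|^2 = 49 ordered sum pairs; collecting distinct values, A + A = {-36, -28, -26, -20, -18, -17, -16, -13, -9, -7, -5, -3, -2, 2, 6, 8, 10, 12, 17, 21, 25, 32, 36, 40}, so |A + A| = 24. Thus K = 24/7. For comparison, the minimum possible |A + A| over all 7-element sets is 2·7 − 1 = 13 (so min K = 13/7), attained only by arithmetic progressions.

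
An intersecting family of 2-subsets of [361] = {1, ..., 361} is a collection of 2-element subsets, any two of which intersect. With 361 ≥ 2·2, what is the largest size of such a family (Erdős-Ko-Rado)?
max |F| = C(360, 1) = 360

The Erdős-Ko-Rado theorem states: for n ≥ 2k, an intersecting family of k-subsets of an n-element set has size at most C(n − 1, k − 1), with equality for 'star' families {A ⊆ [n] : |A| = k, i ∈ A} (fix an element i). For n = 361, k = 2: C(360, 1) = 360.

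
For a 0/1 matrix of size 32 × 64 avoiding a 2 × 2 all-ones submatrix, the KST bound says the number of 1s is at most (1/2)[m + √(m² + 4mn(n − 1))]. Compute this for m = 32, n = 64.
z(32, 64; 2, 2) ≤ (1/2)[32 + √(32² + 4·32·64·63)] = (1/2)[32 + √517120] = 375.5553

Kővári–Sós–Turán: let r_1, ..., r_32 be the row sums and z = Σ r_i the total number of 1s. Each pair of columns can share at most one row with both entries 1 (else a 2×2 all-ones block appears), so Σ_i C(r_i, 2) ≤ C(64, 2) = 2016. By convexity Σ_i C(r_i, 2) ≥ 32·C(z/32, 2) = z(z − 32)/(2·32), giving z² − 32z − 32·64·63 ≤ 0 and hence z ≤ (1/2)[32 + √(1024 + 4·129024)] = (1/2)[32 + √517120] ≈ (1/2)(32 + 719.1106) = 375.5553.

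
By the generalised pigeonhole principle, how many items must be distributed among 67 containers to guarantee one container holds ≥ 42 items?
n = (42 − 1)·67 + 1 = 2748

By the generalised pigeonhole principle, to guarantee some box contains ≥ r objects we need more than (r − 1) · k objects total. Threshold: n = (r − 1) · k + 1. With r = 42 and k = 67: n = 41 · 67 + 1 = 2747 + 1 = 2748. For n = 2747 = 41 · 67, we can put exactly 41 objects in every box, avoiding 42 in any single one — so 2748 is tight.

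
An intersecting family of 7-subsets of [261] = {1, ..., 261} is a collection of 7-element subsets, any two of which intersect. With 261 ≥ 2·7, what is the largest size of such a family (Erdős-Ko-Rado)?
max |F| = C(260, 6) = 404830840960

Erdős-Ko-Rado (1961): when n ≥ 2k, max |F| = C(n−1, k−1). The bound is attained by the star {A : i ∈ A} for any fixed i ∈ [n]. Here C(261−1, 7−1) = C(260, 6) = 404830840960.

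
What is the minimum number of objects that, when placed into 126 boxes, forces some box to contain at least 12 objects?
n = (12 − 1)·126 + 1 = 1387

By the generalised pigeonhole principle, to guarantee some box contains ≥ r objects we need more than (r − 1) · k objects total. Threshold: n = (r − 1) · k + 1. With r = 12 and k = 126: n = 11 · 126 + 1 = 1386 + 1 = 1387. For n = 1386 = 11 · 126, we can put exactly 11 objects in every box, avoiding 12 in any single one — so 1387 is tight.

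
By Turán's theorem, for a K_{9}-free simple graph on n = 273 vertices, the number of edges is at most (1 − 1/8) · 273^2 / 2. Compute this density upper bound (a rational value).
Turán density bound = (7/8) · 273^2/2 = 521703/16 ≈ 32606.4375

Turán's theorem: ex(n, K_{r+1}) is achieved by the complete r-partite Turán graph T(n, r) with parts as balanced as possible, and is at most (1 − 1/r) · n^2/2. For r = 8, n = 273: the density bound is (7/8) · 74529/2 = 521703/16 ≈ 32606.4375. The integer-valued extremum is e(T(273, 8)) = 32606, which is strictly less than the density bound 521703/16 since 8 ∤ 273 (the parts of T(273, 8) cannot all be equal).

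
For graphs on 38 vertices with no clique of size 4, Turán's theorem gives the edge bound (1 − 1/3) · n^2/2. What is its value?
Turán density bound = (2/3) · 38^2/2 = 1444/3 ≈ 481.3333

Turán's theorem: ex(n, K_{r+1}) is achieved by the complete r-partite Turán graph T(n, r) with parts as balanced as possible, and is at most (1 − 1/r) · n^2/2. For r = 3, n = 38: the density bound is (2/3) · 1444/2 = 1444/3 ≈ 481.3333. The integer-valued extremum is e(T(38, 3)) = 481, which is strictly less than the density bound 1444/3 since 3 ∤ 38 (the parts of T(38, 3) cannot all be equal).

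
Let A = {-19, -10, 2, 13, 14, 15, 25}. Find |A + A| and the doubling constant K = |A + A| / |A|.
K = |A + A| / |A| = 24/7

Enumerate A + A = {a + b : a, b ∈ A}. With |A| = 7, there are |A|^2 = 49 ordered sum pairs; collecting distinct values, A + A = {-38, -29, -20, -17, -8, -6, -5, -4, 3, 4, 5, 6, 15, 16, 17, 26, 27, 28, 29, 30, 38, 39, 40, 50}, so |A + A| = 24. Thus K = 24/7. For comparison, the minimum possible |A + A| over all 7-element sets is 2·7 − 1 = 13 (so min K = 13/7), attained only by arithmetic progressions.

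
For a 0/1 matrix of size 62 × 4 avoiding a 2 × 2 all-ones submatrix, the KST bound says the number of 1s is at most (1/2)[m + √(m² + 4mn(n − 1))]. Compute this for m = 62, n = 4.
z(62, 4; 2, 2) ≤ (1/2)[62 + √(62² + 4·62·4·3)] = (1/2)[62 + √6820] = 72.2916

Kővári–Sós–Turán: let r_1, ..., r_62 be the row sums and z = Σ r_i the total number of 1s. Each pair of columns can share at most one row with both entries 1 (else a 2×2 all-ones block appears), so Σ_i C(r_i, 2) ≤ C(4, 2) = 6. By convexity Σ_i C(r_i, 2) ≥ 62·C(z/62, 2) = z(z − 62)/(2·62), giving z² − 62z − 62·4·3 ≤ 0 and hence z ≤ (1/2)[62 + √(3844 + 4·744)] = (1/2)[62 + √6820] ≈ (1/2)(62 + 82.5833) = 72.2916.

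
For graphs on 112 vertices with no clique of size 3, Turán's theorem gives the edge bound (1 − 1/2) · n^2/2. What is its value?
Turán density bound = (1/2) · 112^2/2 = 3136

Turán's theorem: ex(n, K_{r+1}) is achieved by the complete r-partite Turán graph T(n, r) with parts as balanced as possible, and is at most (1 − 1/r) · n^2/2. For r = 2, n = 112: the density bound is (1/2) · 12544/2 = 3136. Since 2 ∣ 112, the Turán graph T(112, 2) has parts of equal size 56, and its edge count e(T(112, 2)) = 3136 attains the density bound exactly.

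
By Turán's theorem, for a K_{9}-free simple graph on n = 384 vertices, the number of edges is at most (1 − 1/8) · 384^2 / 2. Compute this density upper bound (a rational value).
Turán density bound = (7/8) · 384^2/2 = 64512

Turán's theorem: ex(n, K_{r+1}) is achieved by the complete r-partite Turán graph T(n, r) with parts as balanced as possible, and is at most (1 − 1/r) · n^2/2. For r = 8, n = 384: the density bound is (7/8) · 147456/2 = 64512. Since 8 ∣ 384, the Turán graph T(384, 8) has parts of equal size 48, and its edge count e(T(384, 8)) = 64512 attains the density bound exactly.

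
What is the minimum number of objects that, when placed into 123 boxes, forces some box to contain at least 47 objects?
n = (47 − 1)·123 + 1 = 5659

By the generalised pigeonhole principle, to guarantee some box contains ≥ r objects we need more than (r − 1) · k objects total. Threshold: n = (r − 1) · k + 1. With r = 47 and k = 123: n = 46 · 123 + 1 = 5658 + 1 = 5659. For n = 5658 = 46 · 123, we can put exactly 46 objects in every box, avoiding 47 in any single one — so 5659 is tight.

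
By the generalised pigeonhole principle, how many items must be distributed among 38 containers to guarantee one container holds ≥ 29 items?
n = (29 − 1)·38 + 1 = 1065

By the generalised pigeonhole principle, to guarantee some box contains ≥ r objects we need more than (r − 1) · k objects total. Threshold: n = (r − 1) · k + 1. With r = 29 and k = 38: n = 28 · 38 + 1 = 1064 + 1 = 1065. For n = 1064 = 28 · 38, we can put exactly 28 objects in every box, avoiding 29 in any single one — so 1065 is tight.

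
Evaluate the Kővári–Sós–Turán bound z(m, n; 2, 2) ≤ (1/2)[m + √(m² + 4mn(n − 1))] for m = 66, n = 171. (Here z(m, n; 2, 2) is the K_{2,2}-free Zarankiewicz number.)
z(66, 171; 2, 2) ≤ (1/2)[66 + √(66² + 4·66·171·170)] = (1/2)[66 + √7678836] = 1418.5356

Kővári–Sós–Turán: let r_1, ..., r_66 be the row sums and z = Σ r_i the total number of 1s. Each pair of columns can share at most one row with both entries 1 (else a 2×2 all-ones block appears), so Σ_i C(r_i, 2) ≤ C(171, 2) = 14535. By convexity Σ_i C(r_i, 2) ≥ 66·C(z/66, 2) = z(z − 66)/(2·66), giving z² − 66z − 66·171·170 ≤ 0 and hence z ≤ (1/2)[66 + √(4356 + 4·1918620)] = (1/2)[66 + √7678836] ≈ (1/2)(66 + 2771.0713) = 1418.5356.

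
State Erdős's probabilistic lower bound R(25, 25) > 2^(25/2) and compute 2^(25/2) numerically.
2^(25/2) = 5792.6188; so R(25, 25) > 5792.6188

Colour each edge of K_n uniformly at random with red/blue. The expected number of monochromatic K_25 is C(n, 25) · 2 · 2^(−C(25,2)). If C(n, 25) · 2^(1 − C(25,2)) < 1, then with positive probability no monochromatic K_25 exists, so R(25, 25) > n. The standard estimate C(n, 25) ≤ n^25/25! shows this inequality holds whenever n ≤ 2^(25/2) (since 25! · 2^(C(25,2) − 1) > 2^(25^2/2) ≥ n^25). Hence R(25, 25) > 2^(25/2) = 5792.6188.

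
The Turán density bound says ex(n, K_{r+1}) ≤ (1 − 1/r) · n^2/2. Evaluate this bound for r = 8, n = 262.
Turán density bound = (7/8) · 262^2/2 = 120127/4 ≈ 30031.75

Turán's theorem: ex(n, K_{r+1}) is achieved by the complete r-partite Turán graph T(n, r) with parts as balanced as possible, and is at most (1 − 1/r) · n^2/2. For r = 8, n = 262: the density bound is (7/8) · 68644/2 = 120127/4 ≈ 30031.75. The integer-valued extremum is e(T(262, 8)) = 30031, which is strictly less than the density bound 120127/4 since 8 ∤ 262 (the parts of T(262, 8) cannot all be equal).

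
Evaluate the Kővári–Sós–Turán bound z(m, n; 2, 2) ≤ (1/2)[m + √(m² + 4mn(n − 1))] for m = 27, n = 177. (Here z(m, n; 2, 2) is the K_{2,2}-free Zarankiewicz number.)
z(27, 177; 2, 2) ≤ (1/2)[27 + √(27² + 4·27·177·176)] = (1/2)[27 + √3365145] = 930.7166

Kővári–Sós–Turán: let r_1, ..., r_27 be the row sums and z = Σ r_i the total number of 1s. Each pair of columns can share at most one row with both entries 1 (else a 2×2 all-ones block appears), so Σ_i C(r_i, 2) ≤ C(177, 2) = 15576. By convexity Σ_i C(r_i, 2) ≥ 27·C(z/27, 2) = z(z − 27)/(2·27), giving z² − 27z − 27·177·176 ≤ 0 and hence z ≤ (1/2)[27 + √(729 + 4·841104)] = (1/2)[27 + √3365145] ≈ (1/2)(27 + 1834.4332) = 930.7166.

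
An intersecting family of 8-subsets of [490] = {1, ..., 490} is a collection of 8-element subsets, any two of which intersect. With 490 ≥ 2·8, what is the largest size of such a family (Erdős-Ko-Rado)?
max |F| = C(489, 7) = 1270567101785652

The Erdős-Ko-Rado theorem states: for n ≥ 2k, an intersecting family of k-subsets of an n-element set has size at most C(n − 1, k − 1), with equality for 'star' families {A ⊆ [n] : |A| = k, i ∈ A} (fix an element i). For n = 490, k = 8: C(489, 7) = 1270567101785652.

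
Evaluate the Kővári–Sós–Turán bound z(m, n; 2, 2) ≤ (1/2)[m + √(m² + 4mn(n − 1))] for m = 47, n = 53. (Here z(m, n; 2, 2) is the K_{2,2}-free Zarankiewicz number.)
z(47, 53; 2, 2) ≤ (1/2)[47 + √(47² + 4·47·53·52)] = (1/2)[47 + √520337] = 384.1719

Kővári–Sós–Turán: let r_1, ..., r_47 be the row sums and z = Σ r_i the total number of 1s. Each pair of columns can share at most one row with both entries 1 (else a 2×2 all-ones block appears), so Σ_i C(r_i, 2) ≤ C(53, 2) = 1378. By convexity Σ_i C(r_i, 2) ≥ 47·C(z/47, 2) = z(z − 47)/(2·47), giving z² − 47z − 47·53·52 ≤ 0 and hence z ≤ (1/2)[47 + √(2209 + 4·129532)] = (1/2)[47 + √520337] ≈ (1/2)(47 + 721.3439) = 384.1719.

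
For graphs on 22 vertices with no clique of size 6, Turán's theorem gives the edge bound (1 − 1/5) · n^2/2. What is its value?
Turán density bound = (4/5) · 22^2/2 = 968/5 ≈ 193.6

Turán's theorem: ex(n, K_{r+1}) is achieved by the complete r-partite Turán graph T(n, r) with parts as balanced as possible, and is at most (1 − 1/r) · n^2/2. For r = 5, n = 22: the density bound is (4/5) · 484/2 = 968/5 ≈ 193.6. The integer-valued extremum is e(T(22, 5)) = 193, which is strictly less than the density bound 968/5 since 5 ∤ 22 (the parts of T(22, 5) cannot all be equal).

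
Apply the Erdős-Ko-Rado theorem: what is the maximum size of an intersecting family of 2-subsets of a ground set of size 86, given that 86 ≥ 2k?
max |F| = C(85, 1) = 85

The Erdős-Ko-Rado theorem states: for n ≥ 2k, an intersecting family of k-subsets of an n-element set has size at most C(n − 1, k − 1), with equality for 'star' families {A ⊆ [n] : |A| = k, i ∈ A} (fix an element i). For n = 86, k = 2: C(85, 1) = 85.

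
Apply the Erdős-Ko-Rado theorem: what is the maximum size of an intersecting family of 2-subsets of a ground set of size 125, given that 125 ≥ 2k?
max |F| = C(124, 1) = 124

The Erdős-Ko-Rado theorem states: for n ≥ 2k, an intersecting family of k-subsets of an n-element set has size at most C(n − 1, k − 1), with equality for 'star' families {A ⊆ [n] : |A| = k, i ∈ A} (fix an element i). For n = 125, k = 2: C(124, 1) = 124.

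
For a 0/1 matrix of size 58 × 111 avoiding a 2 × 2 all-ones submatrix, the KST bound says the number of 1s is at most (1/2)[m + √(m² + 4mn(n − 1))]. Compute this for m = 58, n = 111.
z(58, 111; 2, 2) ≤ (1/2)[58 + √(58² + 4·58·111·110)] = (1/2)[58 + √2836084] = 871.0338

Kővári–Sós–Turán: let r_1, ..., r_58 be the row sums and z = Σ r_i the total number of 1s. Each pair of columns can share at most one row with both entries 1 (else a 2×2 all-ones block appears), so Σ_i C(r_i, 2) ≤ C(111, 2) = 6105. By convexity Σ_i C(r_i, 2) ≥ 58·C(z/58, 2) = z(z − 58)/(2·58), giving z² − 58z − 58·111·110 ≤ 0 and hence z ≤ (1/2)[58 + √(3364 + 4·708180)] = (1/2)[58 + √2836084] ≈ (1/2)(58 + 1684.0677) = 871.0338.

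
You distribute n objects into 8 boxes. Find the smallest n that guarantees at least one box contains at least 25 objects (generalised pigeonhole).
n = (25 − 1)·8 + 1 = 193

By the generalised pigeonhole principle, to guarantee some box contains ≥ r objects we need more than (r − 1) · k objects total. Threshold: n = (r − 1) · k + 1. With r = 25 and k = 8: n = 24 · 8 + 1 = 192 + 1 = 193. For n = 192 = 24 · 8, we can put exactly 24 objects in every box, avoiding 25 in any single one — so 193 is tight.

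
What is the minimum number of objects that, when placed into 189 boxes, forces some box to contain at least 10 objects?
n = (10 − 1)·189 + 1 = 1702

By the generalised pigeonhole principle, to guarantee some box contains ≥ r objects we need more than (r − 1) · k objects total. Threshold: n = (r − 1) · k + 1. With r = 10 and k = 189: n = 9 · 189 + 1 = 1701 + 1 = 1702. For n = 1701 = 9 · 189, we can put exactly 9 objects in every box, avoiding 10 in any single one — so 1702 is tight.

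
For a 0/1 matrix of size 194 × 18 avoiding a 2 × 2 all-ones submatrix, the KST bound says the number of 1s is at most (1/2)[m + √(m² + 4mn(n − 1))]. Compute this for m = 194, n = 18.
z(194, 18; 2, 2) ≤ (1/2)[194 + √(194² + 4·194·18·17)] = (1/2)[194 + √275092] = 359.2461

Kővári–Sós–Turán: let r_1, ..., r_194 be the row sums and z = Σ r_i the total number of 1s. Each pair of columns can share at most one row with both entries 1 (else a 2×2 all-ones block appears), so Σ_i C(r_i, 2) ≤ C(18, 2) = 153. By convexity Σ_i C(r_i, 2) ≥ 194·C(z/194, 2) = z(z − 194)/(2·194), giving z² − 194z − 194·18·17 ≤ 0 and hence z ≤ (1/2)[194 + √(37636 + 4·59364)] = (1/2)[194 + √275092] ≈ (1/2)(194 + 524.4921) = 359.2461.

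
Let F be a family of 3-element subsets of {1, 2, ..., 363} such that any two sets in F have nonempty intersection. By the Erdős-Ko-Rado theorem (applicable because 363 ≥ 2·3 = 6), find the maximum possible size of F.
max |F| = C(362, 2) = 65341

Erdős-Ko-Rado (1961): when n ≥ 2k, max |F| = C(n−1, k−1). The bound is attained by the star {A : i ∈ A} for any fixed i ∈ [n]. Here C(363−1, 3−1) = C(362, 2) = 65341.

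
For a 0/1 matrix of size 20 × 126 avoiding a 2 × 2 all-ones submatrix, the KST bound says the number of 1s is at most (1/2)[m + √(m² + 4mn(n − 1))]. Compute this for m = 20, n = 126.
z(20, 126; 2, 2) ≤ (1/2)[20 + √(20² + 4·20·126·125)] = (1/2)[20 + √1260400] = 571.3377

Kővári–Sós–Turán: let r_1, ..., r_20 be the row sums and z = Σ r_i the total number of 1s. Each pair of columns can share at most one row with both entries 1 (else a 2×2 all-ones block appears), so Σ_i C(r_i, 2) ≤ C(126, 2) = 7875. By convexity Σ_i C(r_i, 2) ≥ 20·C(z/20, 2) = z(z − 20)/(2·20), giving z² − 20z − 20·126·125 ≤ 0 and hence z ≤ (1/2)[20 + √(400 + 4·315000)] = (1/2)[20 + √1260400] ≈ (1/2)(20 + 1122.6754) = 571.3377.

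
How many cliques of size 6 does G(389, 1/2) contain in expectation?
E[# K_6] = C(389, 6) · (1/2)^C(6, 2) = 4629552932928 / 2^15 = 72336764577/512 ≈ 141282743.314453

For each 6-subset S of vertices (there are C(389, 6) = 4629552932928 such S), let X_S = 1 if S induces a K_6 (all C(6, 2) = 15 edges present). Then P(X_S = 1) = (1/2)^15 = 1/32768. By linearity of expectation, E[# K_6] = C(389, 6) · (1/2)^15 = 4629552932928 / 32768 = 72336764577/512 ≈ 141282743.314453.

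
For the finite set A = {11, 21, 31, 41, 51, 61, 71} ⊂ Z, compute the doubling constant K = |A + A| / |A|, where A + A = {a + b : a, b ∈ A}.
K = |A + A| / |A| = 13/7

Enumerate A + A = {a + b : a, b ∈ A}. With |A| = 7, there are |A|^2 = 49 ordered sum pairs; collecting distinct values, A + A = {22, 32, 42, 52, 62, 72, 82, 92, 102, 112, 122, 132, 142}, so |A + A| = 13. Thus K = 13/7. Here |A + A| = 2|A| − 1 = 13, the minimum possible — so K = 13/7 is minimal, which holds iff A is an arithmetic progression.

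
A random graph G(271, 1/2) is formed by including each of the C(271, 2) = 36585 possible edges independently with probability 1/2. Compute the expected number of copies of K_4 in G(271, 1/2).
E[# K_4] = C(271, 4) · (1/2)^C(4, 2) = 219790485 / 2^6 = 3434226.328125

For each 4-subset S of vertices (there are C(271, 4) = 219790485 such S), let X_S = 1 if S induces a K_4 (all C(4, 2) = 6 edges present). Then P(X_S = 1) = (1/2)^6 = 1/64. By linearity of expectation, E[# K_4] = C(271, 4) · (1/2)^6 = 219790485 / 64 = 3434226.328125.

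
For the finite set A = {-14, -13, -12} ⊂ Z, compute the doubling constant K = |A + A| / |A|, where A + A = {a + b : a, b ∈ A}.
K = |A + A| / |A| = 5/3

Enumerate A + A = {a + b : a, b ∈ A}. With |A| = 3, there are |A|^2 = 9 ordered sum pairs; collecting distinct values, A + A = {-28, -27, -26, -25, -24}, so |A + A| = 5. Thus K = 5/3. Here |A + A| = 2|A| − 1 = 5, the minimum possible — so K = 5/3 is minimal, which holds iff A is an arithmetic progression.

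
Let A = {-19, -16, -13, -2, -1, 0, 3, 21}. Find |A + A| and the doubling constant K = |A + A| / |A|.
K = |A + A| / |A| = 31/8

Enumerate A + A = {a + b : a, b ∈ A}. With |A| = 8, there are |A|^2 = 64 ordered sum pairs; collecting distinct values, A + A = {-38, -35, -32, -29, -26, -21, -20, -19, -18, -17, -16, -15, -14, -13, -10, -4, -3, -2, -1, 0, 1, 2, 3, 5, 6, 8, 19, 20, 21, 24, 42}, so |A + A| = 31. Thus K = 31/8. For comparison, the minimum possible |A + A| over all 8-element sets is 2·8 − 1 = 15 (so min K = 15/8), attained only by arithmetic progressions.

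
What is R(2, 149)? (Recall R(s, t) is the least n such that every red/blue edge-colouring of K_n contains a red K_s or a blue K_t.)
R(2, 149) = 149

R(2, k) = k for all k ≥ 2: in a 2-colouring of K_k, either some edge is red (a red K_2) or all edges are blue (a blue K_k). And K_{148} coloured all-blue has no blue K_149, so R(2, 149) > 148. Hence R(2, 149) = 149.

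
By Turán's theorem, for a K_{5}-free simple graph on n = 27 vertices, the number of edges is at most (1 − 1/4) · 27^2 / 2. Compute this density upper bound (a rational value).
Turán density bound = (3/4) · 27^2/2 = 2187/8 ≈ 273.375

Turán's theorem: ex(n, K_{r+1}) is achieved by the complete r-partite Turán graph T(n, r) with parts as balanced as possible, and is at most (1 − 1/r) · n^2/2. For r = 4, n = 27: the density bound is (3/4) · 729/2 = 2187/8 ≈ 273.375. The integer-valued extremum is e(T(27, 4)) = 273, which is strictly less than the density bound 2187/8 since 4 ∤ 27 (the parts of T(27, 4) cannot all be equal).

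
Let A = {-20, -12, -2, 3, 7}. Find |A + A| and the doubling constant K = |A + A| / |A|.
K = |A + A| / |A| = 15/5 = 3

Enumerate A + A = {a + b : a, b ∈ A}. With |A| = 5, there are |A|^2 = 25 ordered sum pairs; collecting distinct values, A + A = {-40, -32, -24, -22, -17, -14, -13, -9, -5, -4, 1, 5, 6, 10, 14}, so |A + A| = 15. Thus K = 15/5 = 3. For comparison, the minimum possible |A + A| over all 5-element sets is 2·5 − 1 = 9 (so min K = 9/5), attained only by arithmetic progressions.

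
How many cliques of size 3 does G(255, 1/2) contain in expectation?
E[# K_3] = C(255, 3) · (1/2)^C(3, 2) = 2731135 / 2^3 = 341391.875

For each 3-subset S of vertices (there are C(255, 3) = 2731135 such S), let X_S = 1 if S induces a K_3 (all C(3, 2) = 3 edges present). Then P(X_S = 1) = (1/2)^3 = 1/8. By linearity of expectation, E[# K_3] = C(255, 3) · (1/2)^3 = 2731135 / 8 = 341391.875.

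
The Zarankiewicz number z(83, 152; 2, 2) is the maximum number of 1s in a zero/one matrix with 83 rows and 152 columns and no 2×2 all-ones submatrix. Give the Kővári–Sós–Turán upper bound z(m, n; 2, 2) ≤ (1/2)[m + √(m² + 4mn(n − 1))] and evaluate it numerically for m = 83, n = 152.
z(83, 152; 2, 2) ≤ (1/2)[83 + √(83² + 4·83·152·151)] = (1/2)[83 + √7626953] = 1422.3469

Kővári–Sós–Turán: let r_1, ..., r_83 be the row sums and z = Σ r_i the total number of 1s. Each pair of columns can share at most one row with both entries 1 (else a 2×2 all-ones block appears), so Σ_i C(r_i, 2) ≤ C(152, 2) = 11476. By convexity Σ_i C(r_i, 2) ≥ 83·C(z/83, 2) = z(z − 83)/(2·83), giving z² − 83z − 83·152·151 ≤ 0 and hence z ≤ (1/2)[83 + √(6889 + 4·1905016)] = (1/2)[83 + √7626953] ≈ (1/2)(83 + 2761.6939) = 1422.3469.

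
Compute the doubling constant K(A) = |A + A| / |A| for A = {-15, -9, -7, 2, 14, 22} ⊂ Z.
K = |A + A| / |A| = 20/6 = 10/3

Enumerate A + A = {a + b : a, b ∈ A}. With |A| = 6, there are |A|^2 = 36 ordered sum pairs; collecting distinct values, A + A = {-30, -24, -22, -18, -16, -14, -13, -7, -5, -1, 4, 5, 7, 13, 15, 16, 24, 28, 36, 44}, so |A + A| = 20. Thus K = 20/6 = 10/3. For comparison, the minimum possible |A + A| over all 6-element sets is 2·6 − 1 = 11 (so min K = 11/6), attained only by arithmetic progressions.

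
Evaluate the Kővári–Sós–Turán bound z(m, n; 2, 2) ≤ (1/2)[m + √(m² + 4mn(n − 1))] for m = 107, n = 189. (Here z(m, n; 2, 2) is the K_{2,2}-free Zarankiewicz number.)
z(107, 189; 2, 2) ≤ (1/2)[107 + √(107² + 4·107·189·188)] = (1/2)[107 + √15219145] = 2004.0861

Kővári–Sós–Turán: let r_1, ..., r_107 be the row sums and z = Σ r_i the total number of 1s. Each pair of columns can share at most one row with both entries 1 (else a 2×2 all-ones block appears), so Σ_i C(r_i, 2) ≤ C(189, 2) = 17766. By convexity Σ_i C(r_i, 2) ≥ 107·C(z/107, 2) = z(z − 107)/(2·107), giving z² − 107z − 107·189·188 ≤ 0 and hence z ≤ (1/2)[107 + √(11449 + 4·3801924)] = (1/2)[107 + √15219145] ≈ (1/2)(107 + 3901.1723) = 2004.0861.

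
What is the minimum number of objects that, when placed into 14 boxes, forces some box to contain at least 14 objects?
n = (14 − 1)·14 + 1 = 183

By the generalised pigeonhole principle, to guarantee some box contains ≥ r objects we need more than (r − 1) · k objects total. Threshold: n = (r − 1) · k + 1. With r = 14 and k = 14: n = 13 · 14 + 1 = 182 + 1 = 183. For n = 182 = 13 · 14, we can put exactly 13 objects in every box, avoiding 14 in any single one — so 183 is tight.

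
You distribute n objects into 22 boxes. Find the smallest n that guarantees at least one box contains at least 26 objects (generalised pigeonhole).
n = (26 − 1)·22 + 1 = 551

By the generalised pigeonhole principle, to guarantee some box contains ≥ r objects we need more than (r − 1) · k objects total. Threshold: n = (r − 1) · k + 1. With r = 26 and k = 22: n = 25 · 22 + 1 = 550 + 1 = 551. For n = 550 = 25 · 22, we can put exactly 25 objects in every box, avoiding 26 in any single one — so 551 is tight.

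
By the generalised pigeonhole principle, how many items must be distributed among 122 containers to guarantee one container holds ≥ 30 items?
n = (30 − 1)·122 + 1 = 3539

By the generalised pigeonhole principle, to guarantee some box contains ≥ r objects we need more than (r − 1) · k objects total. Threshold: n = (r − 1) · k + 1. With r = 30 and k = 122: n = 29 · 122 + 1 = 3538 + 1 = 3539. For n = 3538 = 29 · 122, we can put exactly 29 objects in every box, avoiding 30 in any single one — so 3539 is tight.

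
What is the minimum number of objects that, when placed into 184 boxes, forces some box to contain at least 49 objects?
n = (49 − 1)·184 + 1 = 8833

By the generalised pigeonhole principle, to guarantee some box contains ≥ r objects we need more than (r − 1) · k objects total. Threshold: n = (r − 1) · k + 1. With r = 49 and k = 184: n = 48 · 184 + 1 = 8832 + 1 = 8833. For n = 8832 = 48 · 184, we can put exactly 48 objects in every box, avoiding 49 in any single one — so 8833 is tight.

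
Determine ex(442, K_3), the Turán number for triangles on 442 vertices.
ex(442, K_3) = ⌊442^2/4⌋ = 48841

Mantel (1907): a triangle-free graph on n vertices has at most ⌊n^2/4⌋ edges, with equality for the complete bipartite graph K_{⌊n/2⌋, ⌈n/2⌉}. For n = 442: ⌊442^2/4⌋ = ⌊195364/4⌋ = 48841. The extremal graph is K_{221, 221}, which has 221·221 = 48841 edges.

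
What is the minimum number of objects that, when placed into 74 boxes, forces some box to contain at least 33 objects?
n = (33 − 1)·74 + 1 = 2369

By the generalised pigeonhole principle, to guarantee some box contains ≥ r objects we need more than (r − 1) · k objects total. Threshold: n = (r − 1) · k + 1. With r = 33 and k = 74: n = 32 · 74 + 1 = 2368 + 1 = 2369. For n = 2368 = 32 · 74, we can put exactly 32 objects in every box, avoiding 33 in any single one — so 2369 is tight.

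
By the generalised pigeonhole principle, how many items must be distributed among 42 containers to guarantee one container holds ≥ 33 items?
n = (33 − 1)·42 + 1 = 1345

By the generalised pigeonhole principle, to guarantee some box contains ≥ r objects we need more than (r − 1) · k objects total. Threshold: n = (r − 1) · k + 1. With r = 33 and k = 42: n = 32 · 42 + 1 = 1344 + 1 = 1345. For n = 1344 = 32 · 42, we can put exactly 32 objects in every box, avoiding 33 in any single one — so 1345 is tight.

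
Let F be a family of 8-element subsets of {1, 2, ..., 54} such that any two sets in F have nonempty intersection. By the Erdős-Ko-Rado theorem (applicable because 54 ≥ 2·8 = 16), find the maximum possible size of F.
max |F| = C(53, 7) = 154143080

Erdős-Ko-Rado (1961): when n ≥ 2k, max |F| = C(n−1, k−1). The bound is attained by the star {A : i ∈ A} for any fixed i ∈ [n]. Here C(54−1, 8−1) = C(53, 7) = 154143080.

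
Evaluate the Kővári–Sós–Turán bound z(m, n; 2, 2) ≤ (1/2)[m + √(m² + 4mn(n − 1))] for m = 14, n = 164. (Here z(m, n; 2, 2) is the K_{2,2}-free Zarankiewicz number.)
z(14, 164; 2, 2) ≤ (1/2)[14 + √(14² + 4·14·164·163)] = (1/2)[14 + √1497188] = 618.7982

Kővári–Sós–Turán: let r_1, ..., r_14 be the row sums and z = Σ r_i the total number of 1s. Each pair of columns can share at most one row with both entries 1 (else a 2×2 all-ones block appears), so Σ_i C(r_i, 2) ≤ C(164, 2) = 13366. By convexity Σ_i C(r_i, 2) ≥ 14·C(z/14, 2) = z(z − 14)/(2·14), giving z² − 14z − 14·164·163 ≤ 0 and hence z ≤ (1/2)[14 + √(196 + 4·374248)] = (1/2)[14 + √1497188] ≈ (1/2)(14 + 1223.5963) = 618.7982.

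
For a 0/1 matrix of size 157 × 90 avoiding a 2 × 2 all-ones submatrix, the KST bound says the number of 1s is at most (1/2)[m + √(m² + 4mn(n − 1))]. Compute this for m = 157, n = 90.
z(157, 90; 2, 2) ≤ (1/2)[157 + √(157² + 4·157·90·89)] = (1/2)[157 + √5054929] = 1202.6585

Kővári–Sós–Turán: let r_1, ..., r_157 be the row sums and z = Σ r_i the total number of 1s. Each pair of columns can share at most one row with both entries 1 (else a 2×2 all-ones block appears), so Σ_i C(r_i, 2) ≤ C(90, 2) = 4005. By convexity Σ_i C(r_i, 2) ≥ 157·C(z/157, 2) = z(z − 157)/(2·157), giving z² − 157z − 157·90·89 ≤ 0 and hence z ≤ (1/2)[157 + √(24649 + 4·1257570)] = (1/2)[157 + √5054929] ≈ (1/2)(157 + 2248.3169) = 1202.6585.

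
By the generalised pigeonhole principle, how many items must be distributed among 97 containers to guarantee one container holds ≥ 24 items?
n = (24 − 1)·97 + 1 = 2232

By the generalised pigeonhole principle, to guarantee some box contains ≥ r objects we need more than (r − 1) · k objects total. Threshold: n = (r − 1) · k + 1. With r = 24 and k = 97: n = 23 · 97 + 1 = 2231 + 1 = 2232. For n = 2231 = 23 · 97, we can put exactly 23 objects in every box, avoiding 24 in any single one — so 2232 is tight.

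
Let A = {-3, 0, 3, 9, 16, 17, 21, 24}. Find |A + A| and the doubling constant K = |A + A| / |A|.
K = |A + A| / |A| = 30/8 = 15/4

Enumerate A + A = {a + b : a, b ∈ A}. With |A| = 8, there are |A|^2 = 64 ordered sum pairs; collecting distinct values, A + A = {-6, -3, 0, 3, 6, 9, 12, 13, 14, 16, 17, 18, 19, 20, 21, 24, 25, 26, 27, 30, 32, 33, 34, 37, 38, 40, 41, 42, 45, 48}, so |A + A| = 30. Thus K = 30/8 = 15/4. For comparison, the minimum possible |A + A| over all 8-element sets is 2·8 − 1 = 15 (so min K = 15/8), attained only by arithmetic progressions.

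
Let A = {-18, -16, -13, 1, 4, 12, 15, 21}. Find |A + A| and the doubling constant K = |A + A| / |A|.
K = |A + A| / |A| = 30/8 = 15/4

Enumerate A + A = {a + b : a, b ∈ A}. With |A| = 8, there are |A|^2 = 64 ordered sum pairs; collecting distinct values, A + A = {-36, -34, -32, -31, -29, -26, -17, -15, -14, -12, -9, -6, -4, -3, -1, 2, 3, 5, 8, 13, 16, 19, 22, 24, 25, 27, 30, 33, 36, 42}, so |A + A| = 30. Thus K = 30/8 = 15/4. For comparison, the minimum possible |A + A| over all 8-element sets is 2·8 − 1 = 15 (so min K = 15/8), attained only by arithmetic progressions.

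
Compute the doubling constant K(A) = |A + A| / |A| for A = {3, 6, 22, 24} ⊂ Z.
K = |A + A| / |A| = 10/4 = 5/2

Enumerate A + A = {a + b : a, b ∈ A}. With |A| = 4, there are |A|^2 = 16 ordered sum pairs; collecting distinct values, A + A = {6, 9, 12, 25, 27, 28, 30, 44, 46, 48}, so |A + A| = 10. Thus K = 10/4 = 5/2. For comparison, the minimum possible |A + A| over all 4-element sets is 2·4 − 1 = 7 (so min K = 7/4), attained only by arithmetic progressions.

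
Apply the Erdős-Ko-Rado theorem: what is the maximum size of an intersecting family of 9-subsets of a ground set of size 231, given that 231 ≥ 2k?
max |F| = C(230, 8) = 171730461788700

Erdős-Ko-Rado (1961): when n ≥ 2k, max |F| = C(n−1, k−1). The bound is attained by the star {A : i ∈ A} for any fixed i ∈ [n]. Here C(231−1, 9−1) = C(230, 8) = 171730461788700.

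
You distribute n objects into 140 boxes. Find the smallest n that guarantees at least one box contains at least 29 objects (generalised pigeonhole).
n = (29 − 1)·140 + 1 = 3921

By the generalised pigeonhole principle, to guarantee some box contains ≥ r objects we need more than (r − 1) · k objects total. Threshold: n = (r − 1) · k + 1. With r = 29 and k = 140: n = 28 · 140 + 1 = 3920 + 1 = 3921. For n = 3920 = 28 · 140, we can put exactly 28 objects in every box, avoiding 29 in any single one — so 3921 is tight.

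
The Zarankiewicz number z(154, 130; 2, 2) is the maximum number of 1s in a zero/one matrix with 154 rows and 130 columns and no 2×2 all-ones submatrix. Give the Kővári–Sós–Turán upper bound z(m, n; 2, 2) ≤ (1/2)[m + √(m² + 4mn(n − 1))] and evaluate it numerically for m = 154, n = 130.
z(154, 130; 2, 2) ≤ (1/2)[154 + √(154² + 4·154·130·129)] = (1/2)[154 + √10354036] = 1685.8844

Kővári–Sós–Turán: let r_1, ..., r_154 be the row sums and z = Σ r_i the total number of 1s. Each pair of columns can share at most one row with both entries 1 (else a 2×2 all-ones block appears), so Σ_i C(r_i, 2) ≤ C(130, 2) = 8385. By convexity Σ_i C(r_i, 2) ≥ 154·C(z/154, 2) = z(z − 154)/(2·154), giving z² − 154z − 154·130·129 ≤ 0 and hence z ≤ (1/2)[154 + √(23716 + 4·2582580)] = (1/2)[154 + √10354036] ≈ (1/2)(154 + 3217.7688) = 1685.8844.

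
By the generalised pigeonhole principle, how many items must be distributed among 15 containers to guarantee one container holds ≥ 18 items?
n = (18 − 1)·15 + 1 = 256

By the generalised pigeonhole principle, to guarantee some box contains ≥ r objects we need more than (r − 1) · k objects total. Threshold: n = (r − 1) · k + 1. With r = 18 and k = 15: n = 17 · 15 + 1 = 255 + 1 = 256. For n = 255 = 17 · 15, we can put exactly 17 objects in every box, avoiding 18 in any single one — so 256 is tight.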